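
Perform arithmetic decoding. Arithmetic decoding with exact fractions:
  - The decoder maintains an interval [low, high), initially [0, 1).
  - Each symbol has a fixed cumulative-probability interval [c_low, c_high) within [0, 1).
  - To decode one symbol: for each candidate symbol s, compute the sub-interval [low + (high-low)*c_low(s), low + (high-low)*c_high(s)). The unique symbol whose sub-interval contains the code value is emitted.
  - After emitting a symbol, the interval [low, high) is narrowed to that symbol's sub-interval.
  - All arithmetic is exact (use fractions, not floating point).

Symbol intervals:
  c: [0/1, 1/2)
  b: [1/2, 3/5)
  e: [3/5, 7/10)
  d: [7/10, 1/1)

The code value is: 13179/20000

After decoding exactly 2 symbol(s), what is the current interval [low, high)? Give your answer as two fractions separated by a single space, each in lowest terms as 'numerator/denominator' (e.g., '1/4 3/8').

Answer: 13/20 33/50

Derivation:
Step 1: interval [0/1, 1/1), width = 1/1 - 0/1 = 1/1
  'c': [0/1 + 1/1*0/1, 0/1 + 1/1*1/2) = [0/1, 1/2)
  'b': [0/1 + 1/1*1/2, 0/1 + 1/1*3/5) = [1/2, 3/5)
  'e': [0/1 + 1/1*3/5, 0/1 + 1/1*7/10) = [3/5, 7/10) <- contains code 13179/20000
  'd': [0/1 + 1/1*7/10, 0/1 + 1/1*1/1) = [7/10, 1/1)
  emit 'e', narrow to [3/5, 7/10)
Step 2: interval [3/5, 7/10), width = 7/10 - 3/5 = 1/10
  'c': [3/5 + 1/10*0/1, 3/5 + 1/10*1/2) = [3/5, 13/20)
  'b': [3/5 + 1/10*1/2, 3/5 + 1/10*3/5) = [13/20, 33/50) <- contains code 13179/20000
  'e': [3/5 + 1/10*3/5, 3/5 + 1/10*7/10) = [33/50, 67/100)
  'd': [3/5 + 1/10*7/10, 3/5 + 1/10*1/1) = [67/100, 7/10)
  emit 'b', narrow to [13/20, 33/50)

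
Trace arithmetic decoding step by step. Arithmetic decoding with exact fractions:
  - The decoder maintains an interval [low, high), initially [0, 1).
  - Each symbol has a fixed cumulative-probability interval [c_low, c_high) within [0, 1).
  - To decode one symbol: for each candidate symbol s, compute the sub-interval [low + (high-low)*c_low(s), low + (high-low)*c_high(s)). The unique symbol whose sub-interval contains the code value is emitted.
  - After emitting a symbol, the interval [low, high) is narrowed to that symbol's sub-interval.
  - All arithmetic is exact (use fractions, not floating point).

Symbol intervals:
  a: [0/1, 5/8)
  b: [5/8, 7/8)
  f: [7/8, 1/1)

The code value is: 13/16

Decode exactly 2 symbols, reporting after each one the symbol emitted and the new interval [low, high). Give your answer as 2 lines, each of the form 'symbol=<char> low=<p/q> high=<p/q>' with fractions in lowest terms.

Answer: symbol=b low=5/8 high=7/8
symbol=b low=25/32 high=27/32

Derivation:
Step 1: interval [0/1, 1/1), width = 1/1 - 0/1 = 1/1
  'a': [0/1 + 1/1*0/1, 0/1 + 1/1*5/8) = [0/1, 5/8)
  'b': [0/1 + 1/1*5/8, 0/1 + 1/1*7/8) = [5/8, 7/8) <- contains code 13/16
  'f': [0/1 + 1/1*7/8, 0/1 + 1/1*1/1) = [7/8, 1/1)
  emit 'b', narrow to [5/8, 7/8)
Step 2: interval [5/8, 7/8), width = 7/8 - 5/8 = 1/4
  'a': [5/8 + 1/4*0/1, 5/8 + 1/4*5/8) = [5/8, 25/32)
  'b': [5/8 + 1/4*5/8, 5/8 + 1/4*7/8) = [25/32, 27/32) <- contains code 13/16
  'f': [5/8 + 1/4*7/8, 5/8 + 1/4*1/1) = [27/32, 7/8)
  emit 'b', narrow to [25/32, 27/32)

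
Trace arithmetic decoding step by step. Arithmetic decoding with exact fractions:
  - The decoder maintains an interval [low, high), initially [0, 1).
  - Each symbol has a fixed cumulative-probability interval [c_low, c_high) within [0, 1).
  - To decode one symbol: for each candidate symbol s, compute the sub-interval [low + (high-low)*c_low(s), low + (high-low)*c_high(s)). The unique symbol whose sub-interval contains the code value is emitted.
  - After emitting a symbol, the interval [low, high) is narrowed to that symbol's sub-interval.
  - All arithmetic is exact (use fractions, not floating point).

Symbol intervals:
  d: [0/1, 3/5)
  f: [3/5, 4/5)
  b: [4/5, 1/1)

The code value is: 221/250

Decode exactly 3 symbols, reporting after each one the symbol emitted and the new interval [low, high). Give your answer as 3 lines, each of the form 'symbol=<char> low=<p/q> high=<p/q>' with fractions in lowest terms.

Answer: symbol=b low=4/5 high=1/1
symbol=d low=4/5 high=23/25
symbol=f low=109/125 high=112/125

Derivation:
Step 1: interval [0/1, 1/1), width = 1/1 - 0/1 = 1/1
  'd': [0/1 + 1/1*0/1, 0/1 + 1/1*3/5) = [0/1, 3/5)
  'f': [0/1 + 1/1*3/5, 0/1 + 1/1*4/5) = [3/5, 4/5)
  'b': [0/1 + 1/1*4/5, 0/1 + 1/1*1/1) = [4/5, 1/1) <- contains code 221/250
  emit 'b', narrow to [4/5, 1/1)
Step 2: interval [4/5, 1/1), width = 1/1 - 4/5 = 1/5
  'd': [4/5 + 1/5*0/1, 4/5 + 1/5*3/5) = [4/5, 23/25) <- contains code 221/250
  'f': [4/5 + 1/5*3/5, 4/5 + 1/5*4/5) = [23/25, 24/25)
  'b': [4/5 + 1/5*4/5, 4/5 + 1/5*1/1) = [24/25, 1/1)
  emit 'd', narrow to [4/5, 23/25)
Step 3: interval [4/5, 23/25), width = 23/25 - 4/5 = 3/25
  'd': [4/5 + 3/25*0/1, 4/5 + 3/25*3/5) = [4/5, 109/125)
  'f': [4/5 + 3/25*3/5, 4/5 + 3/25*4/5) = [109/125, 112/125) <- contains code 221/250
  'b': [4/5 + 3/25*4/5, 4/5 + 3/25*1/1) = [112/125, 23/25)
  emit 'f', narrow to [109/125, 112/125)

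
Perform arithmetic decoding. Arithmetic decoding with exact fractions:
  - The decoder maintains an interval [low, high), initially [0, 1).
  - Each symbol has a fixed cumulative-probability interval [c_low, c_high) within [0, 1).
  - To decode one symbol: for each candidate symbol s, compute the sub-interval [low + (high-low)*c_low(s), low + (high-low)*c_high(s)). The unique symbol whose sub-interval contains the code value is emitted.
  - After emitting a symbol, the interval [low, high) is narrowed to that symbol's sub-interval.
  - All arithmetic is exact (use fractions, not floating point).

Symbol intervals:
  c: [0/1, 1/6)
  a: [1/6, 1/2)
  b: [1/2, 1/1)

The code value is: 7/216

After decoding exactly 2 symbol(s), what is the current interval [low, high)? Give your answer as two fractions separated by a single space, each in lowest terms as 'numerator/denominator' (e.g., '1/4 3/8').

Step 1: interval [0/1, 1/1), width = 1/1 - 0/1 = 1/1
  'c': [0/1 + 1/1*0/1, 0/1 + 1/1*1/6) = [0/1, 1/6) <- contains code 7/216
  'a': [0/1 + 1/1*1/6, 0/1 + 1/1*1/2) = [1/6, 1/2)
  'b': [0/1 + 1/1*1/2, 0/1 + 1/1*1/1) = [1/2, 1/1)
  emit 'c', narrow to [0/1, 1/6)
Step 2: interval [0/1, 1/6), width = 1/6 - 0/1 = 1/6
  'c': [0/1 + 1/6*0/1, 0/1 + 1/6*1/6) = [0/1, 1/36)
  'a': [0/1 + 1/6*1/6, 0/1 + 1/6*1/2) = [1/36, 1/12) <- contains code 7/216
  'b': [0/1 + 1/6*1/2, 0/1 + 1/6*1/1) = [1/12, 1/6)
  emit 'a', narrow to [1/36, 1/12)

Answer: 1/36 1/12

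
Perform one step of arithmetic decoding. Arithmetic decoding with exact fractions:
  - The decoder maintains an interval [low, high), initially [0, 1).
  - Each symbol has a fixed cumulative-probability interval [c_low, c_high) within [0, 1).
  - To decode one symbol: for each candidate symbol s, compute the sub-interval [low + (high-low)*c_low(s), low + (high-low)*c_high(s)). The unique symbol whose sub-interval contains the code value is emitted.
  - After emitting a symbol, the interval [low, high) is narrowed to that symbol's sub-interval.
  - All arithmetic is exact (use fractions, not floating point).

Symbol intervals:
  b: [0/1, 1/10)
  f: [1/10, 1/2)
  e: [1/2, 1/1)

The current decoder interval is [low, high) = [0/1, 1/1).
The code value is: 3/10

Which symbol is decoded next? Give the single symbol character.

Interval width = high − low = 1/1 − 0/1 = 1/1
Scaled code = (code − low) / width = (3/10 − 0/1) / 1/1 = 3/10
  b: [0/1, 1/10) 
  f: [1/10, 1/2) ← scaled code falls here ✓
  e: [1/2, 1/1) 

Answer: f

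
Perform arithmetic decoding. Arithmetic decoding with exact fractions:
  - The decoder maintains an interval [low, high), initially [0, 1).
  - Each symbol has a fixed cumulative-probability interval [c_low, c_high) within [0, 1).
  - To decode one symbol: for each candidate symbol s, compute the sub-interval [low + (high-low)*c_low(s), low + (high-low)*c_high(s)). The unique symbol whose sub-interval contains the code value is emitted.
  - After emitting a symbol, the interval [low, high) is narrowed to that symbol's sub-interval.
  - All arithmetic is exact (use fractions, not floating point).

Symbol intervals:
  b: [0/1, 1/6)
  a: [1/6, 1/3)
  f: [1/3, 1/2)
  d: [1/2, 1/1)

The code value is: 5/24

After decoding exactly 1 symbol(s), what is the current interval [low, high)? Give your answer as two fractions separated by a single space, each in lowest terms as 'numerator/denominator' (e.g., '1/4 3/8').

Step 1: interval [0/1, 1/1), width = 1/1 - 0/1 = 1/1
  'b': [0/1 + 1/1*0/1, 0/1 + 1/1*1/6) = [0/1, 1/6)
  'a': [0/1 + 1/1*1/6, 0/1 + 1/1*1/3) = [1/6, 1/3) <- contains code 5/24
  'f': [0/1 + 1/1*1/3, 0/1 + 1/1*1/2) = [1/3, 1/2)
  'd': [0/1 + 1/1*1/2, 0/1 + 1/1*1/1) = [1/2, 1/1)
  emit 'a', narrow to [1/6, 1/3)

Answer: 1/6 1/3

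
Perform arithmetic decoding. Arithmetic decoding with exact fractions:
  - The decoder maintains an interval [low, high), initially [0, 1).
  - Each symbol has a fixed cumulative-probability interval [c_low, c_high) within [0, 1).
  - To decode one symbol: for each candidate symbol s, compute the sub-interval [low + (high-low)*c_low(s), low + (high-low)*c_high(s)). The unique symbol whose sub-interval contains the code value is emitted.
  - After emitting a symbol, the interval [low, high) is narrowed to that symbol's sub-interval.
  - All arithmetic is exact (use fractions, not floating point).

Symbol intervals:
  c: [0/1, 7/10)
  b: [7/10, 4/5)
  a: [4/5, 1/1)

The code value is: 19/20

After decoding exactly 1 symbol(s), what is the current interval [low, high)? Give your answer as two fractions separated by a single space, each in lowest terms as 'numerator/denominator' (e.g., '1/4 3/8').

Step 1: interval [0/1, 1/1), width = 1/1 - 0/1 = 1/1
  'c': [0/1 + 1/1*0/1, 0/1 + 1/1*7/10) = [0/1, 7/10)
  'b': [0/1 + 1/1*7/10, 0/1 + 1/1*4/5) = [7/10, 4/5)
  'a': [0/1 + 1/1*4/5, 0/1 + 1/1*1/1) = [4/5, 1/1) <- contains code 19/20
  emit 'a', narrow to [4/5, 1/1)

Answer: 4/5 1/1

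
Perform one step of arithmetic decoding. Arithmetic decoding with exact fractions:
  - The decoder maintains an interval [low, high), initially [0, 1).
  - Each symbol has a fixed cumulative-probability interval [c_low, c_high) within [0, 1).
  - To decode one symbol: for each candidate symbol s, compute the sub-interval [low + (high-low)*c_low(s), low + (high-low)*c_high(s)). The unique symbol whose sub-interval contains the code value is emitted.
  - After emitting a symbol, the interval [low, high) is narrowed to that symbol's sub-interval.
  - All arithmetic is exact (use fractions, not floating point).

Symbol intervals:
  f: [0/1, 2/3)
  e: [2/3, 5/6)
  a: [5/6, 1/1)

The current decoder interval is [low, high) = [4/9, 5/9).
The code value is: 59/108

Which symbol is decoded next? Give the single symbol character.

Answer: a

Derivation:
Interval width = high − low = 5/9 − 4/9 = 1/9
Scaled code = (code − low) / width = (59/108 − 4/9) / 1/9 = 11/12
  f: [0/1, 2/3) 
  e: [2/3, 5/6) 
  a: [5/6, 1/1) ← scaled code falls here ✓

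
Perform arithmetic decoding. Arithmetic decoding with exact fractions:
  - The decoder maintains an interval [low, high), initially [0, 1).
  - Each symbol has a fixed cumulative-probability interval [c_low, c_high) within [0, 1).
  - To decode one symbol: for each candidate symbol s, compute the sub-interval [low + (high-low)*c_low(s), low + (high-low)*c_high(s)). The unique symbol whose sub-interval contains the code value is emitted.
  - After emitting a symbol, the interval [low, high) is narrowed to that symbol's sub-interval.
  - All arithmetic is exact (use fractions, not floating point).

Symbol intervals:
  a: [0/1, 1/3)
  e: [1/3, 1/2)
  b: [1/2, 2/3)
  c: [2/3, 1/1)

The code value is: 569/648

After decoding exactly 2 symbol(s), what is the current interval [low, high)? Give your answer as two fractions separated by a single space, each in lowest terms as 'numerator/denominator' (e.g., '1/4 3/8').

Step 1: interval [0/1, 1/1), width = 1/1 - 0/1 = 1/1
  'a': [0/1 + 1/1*0/1, 0/1 + 1/1*1/3) = [0/1, 1/3)
  'e': [0/1 + 1/1*1/3, 0/1 + 1/1*1/2) = [1/3, 1/2)
  'b': [0/1 + 1/1*1/2, 0/1 + 1/1*2/3) = [1/2, 2/3)
  'c': [0/1 + 1/1*2/3, 0/1 + 1/1*1/1) = [2/3, 1/1) <- contains code 569/648
  emit 'c', narrow to [2/3, 1/1)
Step 2: interval [2/3, 1/1), width = 1/1 - 2/3 = 1/3
  'a': [2/3 + 1/3*0/1, 2/3 + 1/3*1/3) = [2/3, 7/9)
  'e': [2/3 + 1/3*1/3, 2/3 + 1/3*1/2) = [7/9, 5/6)
  'b': [2/3 + 1/3*1/2, 2/3 + 1/3*2/3) = [5/6, 8/9) <- contains code 569/648
  'c': [2/3 + 1/3*2/3, 2/3 + 1/3*1/1) = [8/9, 1/1)
  emit 'b', narrow to [5/6, 8/9)

Answer: 5/6 8/9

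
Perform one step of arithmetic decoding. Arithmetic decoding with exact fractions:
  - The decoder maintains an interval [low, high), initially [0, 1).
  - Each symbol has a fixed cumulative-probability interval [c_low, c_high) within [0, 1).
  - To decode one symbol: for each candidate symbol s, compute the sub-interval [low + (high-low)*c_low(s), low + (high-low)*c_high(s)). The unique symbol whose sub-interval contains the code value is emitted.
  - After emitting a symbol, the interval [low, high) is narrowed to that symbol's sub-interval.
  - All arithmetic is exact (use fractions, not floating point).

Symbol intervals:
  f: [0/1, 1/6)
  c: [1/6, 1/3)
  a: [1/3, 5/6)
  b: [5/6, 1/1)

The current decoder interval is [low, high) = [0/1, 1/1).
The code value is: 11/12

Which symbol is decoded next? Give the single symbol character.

Answer: b

Derivation:
Interval width = high − low = 1/1 − 0/1 = 1/1
Scaled code = (code − low) / width = (11/12 − 0/1) / 1/1 = 11/12
  f: [0/1, 1/6) 
  c: [1/6, 1/3) 
  a: [1/3, 5/6) 
  b: [5/6, 1/1) ← scaled code falls here ✓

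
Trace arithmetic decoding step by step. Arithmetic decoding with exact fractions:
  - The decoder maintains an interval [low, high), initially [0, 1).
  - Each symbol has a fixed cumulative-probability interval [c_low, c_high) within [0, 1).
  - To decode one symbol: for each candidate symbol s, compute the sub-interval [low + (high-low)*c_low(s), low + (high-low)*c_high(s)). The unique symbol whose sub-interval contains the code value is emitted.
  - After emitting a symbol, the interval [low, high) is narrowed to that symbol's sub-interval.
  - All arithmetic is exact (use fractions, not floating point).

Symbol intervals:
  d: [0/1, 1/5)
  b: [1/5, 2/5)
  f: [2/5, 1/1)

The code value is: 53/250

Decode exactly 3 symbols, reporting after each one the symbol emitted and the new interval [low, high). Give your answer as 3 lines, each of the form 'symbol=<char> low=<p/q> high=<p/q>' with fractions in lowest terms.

Step 1: interval [0/1, 1/1), width = 1/1 - 0/1 = 1/1
  'd': [0/1 + 1/1*0/1, 0/1 + 1/1*1/5) = [0/1, 1/5)
  'b': [0/1 + 1/1*1/5, 0/1 + 1/1*2/5) = [1/5, 2/5) <- contains code 53/250
  'f': [0/1 + 1/1*2/5, 0/1 + 1/1*1/1) = [2/5, 1/1)
  emit 'b', narrow to [1/5, 2/5)
Step 2: interval [1/5, 2/5), width = 2/5 - 1/5 = 1/5
  'd': [1/5 + 1/5*0/1, 1/5 + 1/5*1/5) = [1/5, 6/25) <- contains code 53/250
  'b': [1/5 + 1/5*1/5, 1/5 + 1/5*2/5) = [6/25, 7/25)
  'f': [1/5 + 1/5*2/5, 1/5 + 1/5*1/1) = [7/25, 2/5)
  emit 'd', narrow to [1/5, 6/25)
Step 3: interval [1/5, 6/25), width = 6/25 - 1/5 = 1/25
  'd': [1/5 + 1/25*0/1, 1/5 + 1/25*1/5) = [1/5, 26/125)
  'b': [1/5 + 1/25*1/5, 1/5 + 1/25*2/5) = [26/125, 27/125) <- contains code 53/250
  'f': [1/5 + 1/25*2/5, 1/5 + 1/25*1/1) = [27/125, 6/25)
  emit 'b', narrow to [26/125, 27/125)

Answer: symbol=b low=1/5 high=2/5
symbol=d low=1/5 high=6/25
symbol=b low=26/125 high=27/125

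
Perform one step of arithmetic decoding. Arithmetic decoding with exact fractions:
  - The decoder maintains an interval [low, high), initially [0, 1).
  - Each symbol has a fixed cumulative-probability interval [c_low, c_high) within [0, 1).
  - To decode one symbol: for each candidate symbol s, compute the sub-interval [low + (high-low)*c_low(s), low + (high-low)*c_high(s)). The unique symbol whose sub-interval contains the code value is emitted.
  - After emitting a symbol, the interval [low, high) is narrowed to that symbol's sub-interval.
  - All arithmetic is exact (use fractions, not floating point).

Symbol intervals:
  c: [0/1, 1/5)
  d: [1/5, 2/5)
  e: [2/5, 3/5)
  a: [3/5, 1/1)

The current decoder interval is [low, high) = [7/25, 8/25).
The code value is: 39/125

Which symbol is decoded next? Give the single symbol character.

Answer: a

Derivation:
Interval width = high − low = 8/25 − 7/25 = 1/25
Scaled code = (code − low) / width = (39/125 − 7/25) / 1/25 = 4/5
  c: [0/1, 1/5) 
  d: [1/5, 2/5) 
  e: [2/5, 3/5) 
  a: [3/5, 1/1) ← scaled code falls here ✓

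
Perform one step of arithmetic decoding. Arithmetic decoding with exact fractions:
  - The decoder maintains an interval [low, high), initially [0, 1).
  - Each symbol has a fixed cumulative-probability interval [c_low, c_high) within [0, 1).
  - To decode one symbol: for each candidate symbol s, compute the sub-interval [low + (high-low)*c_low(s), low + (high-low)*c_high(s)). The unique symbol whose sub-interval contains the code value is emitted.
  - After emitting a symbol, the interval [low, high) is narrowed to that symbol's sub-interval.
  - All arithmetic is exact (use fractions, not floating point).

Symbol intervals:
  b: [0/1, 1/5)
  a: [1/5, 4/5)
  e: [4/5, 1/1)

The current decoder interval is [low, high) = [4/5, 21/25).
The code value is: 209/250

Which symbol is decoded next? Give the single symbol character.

Interval width = high − low = 21/25 − 4/5 = 1/25
Scaled code = (code − low) / width = (209/250 − 4/5) / 1/25 = 9/10
  b: [0/1, 1/5) 
  a: [1/5, 4/5) 
  e: [4/5, 1/1) ← scaled code falls here ✓

Answer: e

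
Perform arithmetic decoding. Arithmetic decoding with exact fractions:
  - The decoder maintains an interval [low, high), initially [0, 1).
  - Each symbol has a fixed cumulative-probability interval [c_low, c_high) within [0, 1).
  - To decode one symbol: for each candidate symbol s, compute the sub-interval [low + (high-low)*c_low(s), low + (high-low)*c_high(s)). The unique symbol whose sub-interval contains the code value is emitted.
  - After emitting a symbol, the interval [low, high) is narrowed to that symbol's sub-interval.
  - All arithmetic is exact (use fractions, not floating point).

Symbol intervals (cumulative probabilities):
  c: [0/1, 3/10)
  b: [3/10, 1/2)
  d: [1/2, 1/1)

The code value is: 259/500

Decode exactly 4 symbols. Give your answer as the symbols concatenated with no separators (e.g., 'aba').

Answer: dccb

Derivation:
Step 1: interval [0/1, 1/1), width = 1/1 - 0/1 = 1/1
  'c': [0/1 + 1/1*0/1, 0/1 + 1/1*3/10) = [0/1, 3/10)
  'b': [0/1 + 1/1*3/10, 0/1 + 1/1*1/2) = [3/10, 1/2)
  'd': [0/1 + 1/1*1/2, 0/1 + 1/1*1/1) = [1/2, 1/1) <- contains code 259/500
  emit 'd', narrow to [1/2, 1/1)
Step 2: interval [1/2, 1/1), width = 1/1 - 1/2 = 1/2
  'c': [1/2 + 1/2*0/1, 1/2 + 1/2*3/10) = [1/2, 13/20) <- contains code 259/500
  'b': [1/2 + 1/2*3/10, 1/2 + 1/2*1/2) = [13/20, 3/4)
  'd': [1/2 + 1/2*1/2, 1/2 + 1/2*1/1) = [3/4, 1/1)
  emit 'c', narrow to [1/2, 13/20)
Step 3: interval [1/2, 13/20), width = 13/20 - 1/2 = 3/20
  'c': [1/2 + 3/20*0/1, 1/2 + 3/20*3/10) = [1/2, 109/200) <- contains code 259/500
  'b': [1/2 + 3/20*3/10, 1/2 + 3/20*1/2) = [109/200, 23/40)
  'd': [1/2 + 3/20*1/2, 1/2 + 3/20*1/1) = [23/40, 13/20)
  emit 'c', narrow to [1/2, 109/200)
Step 4: interval [1/2, 109/200), width = 109/200 - 1/2 = 9/200
  'c': [1/2 + 9/200*0/1, 1/2 + 9/200*3/10) = [1/2, 1027/2000)
  'b': [1/2 + 9/200*3/10, 1/2 + 9/200*1/2) = [1027/2000, 209/400) <- contains code 259/500
  'd': [1/2 + 9/200*1/2, 1/2 + 9/200*1/1) = [209/400, 109/200)
  emit 'b', narrow to [1027/2000, 209/400)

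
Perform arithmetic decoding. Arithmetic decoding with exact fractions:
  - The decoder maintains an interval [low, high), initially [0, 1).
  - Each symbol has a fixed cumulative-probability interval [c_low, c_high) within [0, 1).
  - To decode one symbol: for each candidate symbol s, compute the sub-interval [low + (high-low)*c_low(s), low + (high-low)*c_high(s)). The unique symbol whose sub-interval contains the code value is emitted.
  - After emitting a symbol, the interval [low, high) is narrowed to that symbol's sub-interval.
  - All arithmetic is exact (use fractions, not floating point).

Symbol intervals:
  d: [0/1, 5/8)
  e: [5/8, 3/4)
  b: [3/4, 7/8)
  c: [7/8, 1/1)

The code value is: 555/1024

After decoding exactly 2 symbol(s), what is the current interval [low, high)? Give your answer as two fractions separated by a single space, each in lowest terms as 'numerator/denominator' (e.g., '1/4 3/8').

Step 1: interval [0/1, 1/1), width = 1/1 - 0/1 = 1/1
  'd': [0/1 + 1/1*0/1, 0/1 + 1/1*5/8) = [0/1, 5/8) <- contains code 555/1024
  'e': [0/1 + 1/1*5/8, 0/1 + 1/1*3/4) = [5/8, 3/4)
  'b': [0/1 + 1/1*3/4, 0/1 + 1/1*7/8) = [3/4, 7/8)
  'c': [0/1 + 1/1*7/8, 0/1 + 1/1*1/1) = [7/8, 1/1)
  emit 'd', narrow to [0/1, 5/8)
Step 2: interval [0/1, 5/8), width = 5/8 - 0/1 = 5/8
  'd': [0/1 + 5/8*0/1, 0/1 + 5/8*5/8) = [0/1, 25/64)
  'e': [0/1 + 5/8*5/8, 0/1 + 5/8*3/4) = [25/64, 15/32)
  'b': [0/1 + 5/8*3/4, 0/1 + 5/8*7/8) = [15/32, 35/64) <- contains code 555/1024
  'c': [0/1 + 5/8*7/8, 0/1 + 5/8*1/1) = [35/64, 5/8)
  emit 'b', narrow to [15/32, 35/64)

Answer: 15/32 35/64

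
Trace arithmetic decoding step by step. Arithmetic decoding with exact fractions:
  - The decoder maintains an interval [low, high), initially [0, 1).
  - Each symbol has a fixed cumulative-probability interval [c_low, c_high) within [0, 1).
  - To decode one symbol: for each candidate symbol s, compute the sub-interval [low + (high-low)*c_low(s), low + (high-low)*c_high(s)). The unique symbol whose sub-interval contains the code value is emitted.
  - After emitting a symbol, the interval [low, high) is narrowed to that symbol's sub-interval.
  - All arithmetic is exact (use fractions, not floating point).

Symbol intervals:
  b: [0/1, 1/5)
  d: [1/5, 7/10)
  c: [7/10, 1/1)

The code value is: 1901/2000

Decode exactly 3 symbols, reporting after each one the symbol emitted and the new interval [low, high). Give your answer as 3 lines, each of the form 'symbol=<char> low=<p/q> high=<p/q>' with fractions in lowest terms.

Step 1: interval [0/1, 1/1), width = 1/1 - 0/1 = 1/1
  'b': [0/1 + 1/1*0/1, 0/1 + 1/1*1/5) = [0/1, 1/5)
  'd': [0/1 + 1/1*1/5, 0/1 + 1/1*7/10) = [1/5, 7/10)
  'c': [0/1 + 1/1*7/10, 0/1 + 1/1*1/1) = [7/10, 1/1) <- contains code 1901/2000
  emit 'c', narrow to [7/10, 1/1)
Step 2: interval [7/10, 1/1), width = 1/1 - 7/10 = 3/10
  'b': [7/10 + 3/10*0/1, 7/10 + 3/10*1/5) = [7/10, 19/25)
  'd': [7/10 + 3/10*1/5, 7/10 + 3/10*7/10) = [19/25, 91/100)
  'c': [7/10 + 3/10*7/10, 7/10 + 3/10*1/1) = [91/100, 1/1) <- contains code 1901/2000
  emit 'c', narrow to [91/100, 1/1)
Step 3: interval [91/100, 1/1), width = 1/1 - 91/100 = 9/100
  'b': [91/100 + 9/100*0/1, 91/100 + 9/100*1/5) = [91/100, 116/125)
  'd': [91/100 + 9/100*1/5, 91/100 + 9/100*7/10) = [116/125, 973/1000) <- contains code 1901/2000
  'c': [91/100 + 9/100*7/10, 91/100 + 9/100*1/1) = [973/1000, 1/1)
  emit 'd', narrow to [116/125, 973/1000)

Answer: symbol=c low=7/10 high=1/1
symbol=c low=91/100 high=1/1
symbol=d low=116/125 high=973/1000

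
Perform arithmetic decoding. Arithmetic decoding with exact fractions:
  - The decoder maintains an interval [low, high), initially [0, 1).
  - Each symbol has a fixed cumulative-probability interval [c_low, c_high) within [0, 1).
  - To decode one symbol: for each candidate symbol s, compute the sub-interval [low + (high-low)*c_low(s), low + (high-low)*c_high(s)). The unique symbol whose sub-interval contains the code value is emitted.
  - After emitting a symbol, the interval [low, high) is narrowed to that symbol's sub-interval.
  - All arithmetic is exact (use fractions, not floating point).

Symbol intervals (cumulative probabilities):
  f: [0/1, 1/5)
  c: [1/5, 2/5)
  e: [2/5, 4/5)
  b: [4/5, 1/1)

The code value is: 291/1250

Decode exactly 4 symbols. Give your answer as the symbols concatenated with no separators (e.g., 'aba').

Answer: cfbf

Derivation:
Step 1: interval [0/1, 1/1), width = 1/1 - 0/1 = 1/1
  'f': [0/1 + 1/1*0/1, 0/1 + 1/1*1/5) = [0/1, 1/5)
  'c': [0/1 + 1/1*1/5, 0/1 + 1/1*2/5) = [1/5, 2/5) <- contains code 291/1250
  'e': [0/1 + 1/1*2/5, 0/1 + 1/1*4/5) = [2/5, 4/5)
  'b': [0/1 + 1/1*4/5, 0/1 + 1/1*1/1) = [4/5, 1/1)
  emit 'c', narrow to [1/5, 2/5)
Step 2: interval [1/5, 2/5), width = 2/5 - 1/5 = 1/5
  'f': [1/5 + 1/5*0/1, 1/5 + 1/5*1/5) = [1/5, 6/25) <- contains code 291/1250
  'c': [1/5 + 1/5*1/5, 1/5 + 1/5*2/5) = [6/25, 7/25)
  'e': [1/5 + 1/5*2/5, 1/5 + 1/5*4/5) = [7/25, 9/25)
  'b': [1/5 + 1/5*4/5, 1/5 + 1/5*1/1) = [9/25, 2/5)
  emit 'f', narrow to [1/5, 6/25)
Step 3: interval [1/5, 6/25), width = 6/25 - 1/5 = 1/25
  'f': [1/5 + 1/25*0/1, 1/5 + 1/25*1/5) = [1/5, 26/125)
  'c': [1/5 + 1/25*1/5, 1/5 + 1/25*2/5) = [26/125, 27/125)
  'e': [1/5 + 1/25*2/5, 1/5 + 1/25*4/5) = [27/125, 29/125)
  'b': [1/5 + 1/25*4/5, 1/5 + 1/25*1/1) = [29/125, 6/25) <- contains code 291/1250
  emit 'b', narrow to [29/125, 6/25)
Step 4: interval [29/125, 6/25), width = 6/25 - 29/125 = 1/125
  'f': [29/125 + 1/125*0/1, 29/125 + 1/125*1/5) = [29/125, 146/625) <- contains code 291/1250
  'c': [29/125 + 1/125*1/5, 29/125 + 1/125*2/5) = [146/625, 147/625)
  'e': [29/125 + 1/125*2/5, 29/125 + 1/125*4/5) = [147/625, 149/625)
  'b': [29/125 + 1/125*4/5, 29/125 + 1/125*1/1) = [149/625, 6/25)
  emit 'f', narrow to [29/125, 146/625)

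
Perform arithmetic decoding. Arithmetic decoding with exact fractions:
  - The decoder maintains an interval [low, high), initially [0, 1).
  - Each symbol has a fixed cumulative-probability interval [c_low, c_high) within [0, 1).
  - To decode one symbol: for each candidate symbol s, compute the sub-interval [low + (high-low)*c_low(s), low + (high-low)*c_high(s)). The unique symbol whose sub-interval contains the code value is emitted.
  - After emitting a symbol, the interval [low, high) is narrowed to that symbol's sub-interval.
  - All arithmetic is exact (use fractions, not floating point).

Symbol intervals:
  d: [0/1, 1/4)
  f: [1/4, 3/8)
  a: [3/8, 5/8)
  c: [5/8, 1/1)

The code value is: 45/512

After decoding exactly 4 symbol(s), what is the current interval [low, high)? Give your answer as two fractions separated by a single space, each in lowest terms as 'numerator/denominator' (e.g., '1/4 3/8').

Step 1: interval [0/1, 1/1), width = 1/1 - 0/1 = 1/1
  'd': [0/1 + 1/1*0/1, 0/1 + 1/1*1/4) = [0/1, 1/4) <- contains code 45/512
  'f': [0/1 + 1/1*1/4, 0/1 + 1/1*3/8) = [1/4, 3/8)
  'a': [0/1 + 1/1*3/8, 0/1 + 1/1*5/8) = [3/8, 5/8)
  'c': [0/1 + 1/1*5/8, 0/1 + 1/1*1/1) = [5/8, 1/1)
  emit 'd', narrow to [0/1, 1/4)
Step 2: interval [0/1, 1/4), width = 1/4 - 0/1 = 1/4
  'd': [0/1 + 1/4*0/1, 0/1 + 1/4*1/4) = [0/1, 1/16)
  'f': [0/1 + 1/4*1/4, 0/1 + 1/4*3/8) = [1/16, 3/32) <- contains code 45/512
  'a': [0/1 + 1/4*3/8, 0/1 + 1/4*5/8) = [3/32, 5/32)
  'c': [0/1 + 1/4*5/8, 0/1 + 1/4*1/1) = [5/32, 1/4)
  emit 'f', narrow to [1/16, 3/32)
Step 3: interval [1/16, 3/32), width = 3/32 - 1/16 = 1/32
  'd': [1/16 + 1/32*0/1, 1/16 + 1/32*1/4) = [1/16, 9/128)
  'f': [1/16 + 1/32*1/4, 1/16 + 1/32*3/8) = [9/128, 19/256)
  'a': [1/16 + 1/32*3/8, 1/16 + 1/32*5/8) = [19/256, 21/256)
  'c': [1/16 + 1/32*5/8, 1/16 + 1/32*1/1) = [21/256, 3/32) <- contains code 45/512
  emit 'c', narrow to [21/256, 3/32)
Step 4: interval [21/256, 3/32), width = 3/32 - 21/256 = 3/256
  'd': [21/256 + 3/256*0/1, 21/256 + 3/256*1/4) = [21/256, 87/1024)
  'f': [21/256 + 3/256*1/4, 21/256 + 3/256*3/8) = [87/1024, 177/2048)
  'a': [21/256 + 3/256*3/8, 21/256 + 3/256*5/8) = [177/2048, 183/2048) <- contains code 45/512
  'c': [21/256 + 3/256*5/8, 21/256 + 3/256*1/1) = [183/2048, 3/32)
  emit 'a', narrow to [177/2048, 183/2048)

Answer: 177/2048 183/2048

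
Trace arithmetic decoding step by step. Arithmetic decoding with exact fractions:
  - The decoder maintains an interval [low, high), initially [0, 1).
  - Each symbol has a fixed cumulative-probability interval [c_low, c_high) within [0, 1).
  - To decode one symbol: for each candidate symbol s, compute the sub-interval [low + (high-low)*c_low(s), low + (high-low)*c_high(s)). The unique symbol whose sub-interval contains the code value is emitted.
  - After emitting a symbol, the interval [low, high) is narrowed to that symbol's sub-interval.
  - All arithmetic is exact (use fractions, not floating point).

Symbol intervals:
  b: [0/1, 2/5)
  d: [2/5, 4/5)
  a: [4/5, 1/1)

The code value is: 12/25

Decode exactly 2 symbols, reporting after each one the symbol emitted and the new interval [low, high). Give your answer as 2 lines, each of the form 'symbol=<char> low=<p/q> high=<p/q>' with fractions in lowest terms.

Step 1: interval [0/1, 1/1), width = 1/1 - 0/1 = 1/1
  'b': [0/1 + 1/1*0/1, 0/1 + 1/1*2/5) = [0/1, 2/5)
  'd': [0/1 + 1/1*2/5, 0/1 + 1/1*4/5) = [2/5, 4/5) <- contains code 12/25
  'a': [0/1 + 1/1*4/5, 0/1 + 1/1*1/1) = [4/5, 1/1)
  emit 'd', narrow to [2/5, 4/5)
Step 2: interval [2/5, 4/5), width = 4/5 - 2/5 = 2/5
  'b': [2/5 + 2/5*0/1, 2/5 + 2/5*2/5) = [2/5, 14/25) <- contains code 12/25
  'd': [2/5 + 2/5*2/5, 2/5 + 2/5*4/5) = [14/25, 18/25)
  'a': [2/5 + 2/5*4/5, 2/5 + 2/5*1/1) = [18/25, 4/5)
  emit 'b', narrow to [2/5, 14/25)

Answer: symbol=d low=2/5 high=4/5
symbol=b low=2/5 high=14/25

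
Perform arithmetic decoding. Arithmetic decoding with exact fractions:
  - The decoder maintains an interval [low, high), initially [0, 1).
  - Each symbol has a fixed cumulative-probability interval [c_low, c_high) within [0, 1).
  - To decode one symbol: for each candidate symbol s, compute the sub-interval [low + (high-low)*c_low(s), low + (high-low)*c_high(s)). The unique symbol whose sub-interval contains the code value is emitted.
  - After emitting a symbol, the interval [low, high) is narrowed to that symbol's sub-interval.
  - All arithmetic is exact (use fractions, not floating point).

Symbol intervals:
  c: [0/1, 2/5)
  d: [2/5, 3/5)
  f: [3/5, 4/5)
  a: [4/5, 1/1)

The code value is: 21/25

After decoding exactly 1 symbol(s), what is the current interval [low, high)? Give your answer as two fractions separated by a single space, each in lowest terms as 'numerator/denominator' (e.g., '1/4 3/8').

Answer: 4/5 1/1

Derivation:
Step 1: interval [0/1, 1/1), width = 1/1 - 0/1 = 1/1
  'c': [0/1 + 1/1*0/1, 0/1 + 1/1*2/5) = [0/1, 2/5)
  'd': [0/1 + 1/1*2/5, 0/1 + 1/1*3/5) = [2/5, 3/5)
  'f': [0/1 + 1/1*3/5, 0/1 + 1/1*4/5) = [3/5, 4/5)
  'a': [0/1 + 1/1*4/5, 0/1 + 1/1*1/1) = [4/5, 1/1) <- contains code 21/25
  emit 'a', narrow to [4/5, 1/1)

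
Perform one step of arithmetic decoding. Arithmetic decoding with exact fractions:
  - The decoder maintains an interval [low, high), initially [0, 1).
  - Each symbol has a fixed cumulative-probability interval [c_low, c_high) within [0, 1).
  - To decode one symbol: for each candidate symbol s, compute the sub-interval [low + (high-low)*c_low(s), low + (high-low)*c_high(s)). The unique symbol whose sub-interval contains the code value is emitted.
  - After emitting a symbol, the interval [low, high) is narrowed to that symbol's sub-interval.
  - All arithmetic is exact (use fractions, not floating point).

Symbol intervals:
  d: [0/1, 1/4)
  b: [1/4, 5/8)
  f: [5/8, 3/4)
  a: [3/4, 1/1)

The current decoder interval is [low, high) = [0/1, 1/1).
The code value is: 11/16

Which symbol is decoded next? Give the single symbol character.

Interval width = high − low = 1/1 − 0/1 = 1/1
Scaled code = (code − low) / width = (11/16 − 0/1) / 1/1 = 11/16
  d: [0/1, 1/4) 
  b: [1/4, 5/8) 
  f: [5/8, 3/4) ← scaled code falls here ✓
  a: [3/4, 1/1) 

Answer: f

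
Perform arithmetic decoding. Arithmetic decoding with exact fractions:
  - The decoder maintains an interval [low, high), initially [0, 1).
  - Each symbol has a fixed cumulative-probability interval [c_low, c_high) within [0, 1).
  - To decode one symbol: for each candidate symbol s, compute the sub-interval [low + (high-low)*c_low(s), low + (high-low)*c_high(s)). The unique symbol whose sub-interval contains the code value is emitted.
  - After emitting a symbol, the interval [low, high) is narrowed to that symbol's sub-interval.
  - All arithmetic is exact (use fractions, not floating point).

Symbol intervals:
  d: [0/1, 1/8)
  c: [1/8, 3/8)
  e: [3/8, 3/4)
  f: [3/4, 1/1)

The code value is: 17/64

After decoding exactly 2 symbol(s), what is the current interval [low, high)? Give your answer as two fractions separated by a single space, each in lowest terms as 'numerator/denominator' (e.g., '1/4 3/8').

Answer: 7/32 5/16

Derivation:
Step 1: interval [0/1, 1/1), width = 1/1 - 0/1 = 1/1
  'd': [0/1 + 1/1*0/1, 0/1 + 1/1*1/8) = [0/1, 1/8)
  'c': [0/1 + 1/1*1/8, 0/1 + 1/1*3/8) = [1/8, 3/8) <- contains code 17/64
  'e': [0/1 + 1/1*3/8, 0/1 + 1/1*3/4) = [3/8, 3/4)
  'f': [0/1 + 1/1*3/4, 0/1 + 1/1*1/1) = [3/4, 1/1)
  emit 'c', narrow to [1/8, 3/8)
Step 2: interval [1/8, 3/8), width = 3/8 - 1/8 = 1/4
  'd': [1/8 + 1/4*0/1, 1/8 + 1/4*1/8) = [1/8, 5/32)
  'c': [1/8 + 1/4*1/8, 1/8 + 1/4*3/8) = [5/32, 7/32)
  'e': [1/8 + 1/4*3/8, 1/8 + 1/4*3/4) = [7/32, 5/16) <- contains code 17/64
  'f': [1/8 + 1/4*3/4, 1/8 + 1/4*1/1) = [5/16, 3/8)
  emit 'e', narrow to [7/32, 5/16)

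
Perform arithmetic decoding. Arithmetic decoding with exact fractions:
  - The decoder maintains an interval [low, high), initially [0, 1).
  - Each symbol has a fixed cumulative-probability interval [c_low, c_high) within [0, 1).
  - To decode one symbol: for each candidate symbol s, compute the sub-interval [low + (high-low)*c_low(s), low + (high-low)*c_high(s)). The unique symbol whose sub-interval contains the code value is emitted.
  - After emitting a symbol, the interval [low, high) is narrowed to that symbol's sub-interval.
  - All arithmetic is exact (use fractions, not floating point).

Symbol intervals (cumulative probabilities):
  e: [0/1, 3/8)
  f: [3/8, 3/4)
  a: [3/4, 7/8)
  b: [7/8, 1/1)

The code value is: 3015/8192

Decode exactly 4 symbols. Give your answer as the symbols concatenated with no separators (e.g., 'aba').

Step 1: interval [0/1, 1/1), width = 1/1 - 0/1 = 1/1
  'e': [0/1 + 1/1*0/1, 0/1 + 1/1*3/8) = [0/1, 3/8) <- contains code 3015/8192
  'f': [0/1 + 1/1*3/8, 0/1 + 1/1*3/4) = [3/8, 3/4)
  'a': [0/1 + 1/1*3/4, 0/1 + 1/1*7/8) = [3/4, 7/8)
  'b': [0/1 + 1/1*7/8, 0/1 + 1/1*1/1) = [7/8, 1/1)
  emit 'e', narrow to [0/1, 3/8)
Step 2: interval [0/1, 3/8), width = 3/8 - 0/1 = 3/8
  'e': [0/1 + 3/8*0/1, 0/1 + 3/8*3/8) = [0/1, 9/64)
  'f': [0/1 + 3/8*3/8, 0/1 + 3/8*3/4) = [9/64, 9/32)
  'a': [0/1 + 3/8*3/4, 0/1 + 3/8*7/8) = [9/32, 21/64)
  'b': [0/1 + 3/8*7/8, 0/1 + 3/8*1/1) = [21/64, 3/8) <- contains code 3015/8192
  emit 'b', narrow to [21/64, 3/8)
Step 3: interval [21/64, 3/8), width = 3/8 - 21/64 = 3/64
  'e': [21/64 + 3/64*0/1, 21/64 + 3/64*3/8) = [21/64, 177/512)
  'f': [21/64 + 3/64*3/8, 21/64 + 3/64*3/4) = [177/512, 93/256)
  'a': [21/64 + 3/64*3/4, 21/64 + 3/64*7/8) = [93/256, 189/512) <- contains code 3015/8192
  'b': [21/64 + 3/64*7/8, 21/64 + 3/64*1/1) = [189/512, 3/8)
  emit 'a', narrow to [93/256, 189/512)
Step 4: interval [93/256, 189/512), width = 189/512 - 93/256 = 3/512
  'e': [93/256 + 3/512*0/1, 93/256 + 3/512*3/8) = [93/256, 1497/4096)
  'f': [93/256 + 3/512*3/8, 93/256 + 3/512*3/4) = [1497/4096, 753/2048)
  'a': [93/256 + 3/512*3/4, 93/256 + 3/512*7/8) = [753/2048, 1509/4096) <- contains code 3015/8192
  'b': [93/256 + 3/512*7/8, 93/256 + 3/512*1/1) = [1509/4096, 189/512)
  emit 'a', narrow to [753/2048, 1509/4096)

Answer: ebaa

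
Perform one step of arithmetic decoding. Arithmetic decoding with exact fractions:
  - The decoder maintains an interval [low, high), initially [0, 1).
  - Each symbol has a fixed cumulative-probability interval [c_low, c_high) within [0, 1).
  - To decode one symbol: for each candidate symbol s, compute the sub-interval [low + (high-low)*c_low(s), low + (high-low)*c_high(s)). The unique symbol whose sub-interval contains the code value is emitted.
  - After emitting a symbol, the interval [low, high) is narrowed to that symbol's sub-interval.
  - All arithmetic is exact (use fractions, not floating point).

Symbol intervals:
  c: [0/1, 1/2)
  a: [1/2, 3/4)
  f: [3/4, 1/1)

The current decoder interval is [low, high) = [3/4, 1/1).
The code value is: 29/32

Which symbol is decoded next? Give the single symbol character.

Interval width = high − low = 1/1 − 3/4 = 1/4
Scaled code = (code − low) / width = (29/32 − 3/4) / 1/4 = 5/8
  c: [0/1, 1/2) 
  a: [1/2, 3/4) ← scaled code falls here ✓
  f: [3/4, 1/1) 

Answer: a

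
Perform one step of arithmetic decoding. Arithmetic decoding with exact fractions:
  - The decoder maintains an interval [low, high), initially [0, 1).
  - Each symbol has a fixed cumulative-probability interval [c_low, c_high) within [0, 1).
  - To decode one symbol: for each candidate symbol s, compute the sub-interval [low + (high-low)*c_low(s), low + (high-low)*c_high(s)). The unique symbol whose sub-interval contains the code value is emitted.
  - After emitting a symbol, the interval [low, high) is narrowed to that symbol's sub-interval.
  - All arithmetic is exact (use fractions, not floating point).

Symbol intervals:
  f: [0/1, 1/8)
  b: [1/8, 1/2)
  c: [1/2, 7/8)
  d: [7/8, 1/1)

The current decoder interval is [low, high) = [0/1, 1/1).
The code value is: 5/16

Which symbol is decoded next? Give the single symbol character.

Interval width = high − low = 1/1 − 0/1 = 1/1
Scaled code = (code − low) / width = (5/16 − 0/1) / 1/1 = 5/16
  f: [0/1, 1/8) 
  b: [1/8, 1/2) ← scaled code falls here ✓
  c: [1/2, 7/8) 
  d: [7/8, 1/1) 

Answer: b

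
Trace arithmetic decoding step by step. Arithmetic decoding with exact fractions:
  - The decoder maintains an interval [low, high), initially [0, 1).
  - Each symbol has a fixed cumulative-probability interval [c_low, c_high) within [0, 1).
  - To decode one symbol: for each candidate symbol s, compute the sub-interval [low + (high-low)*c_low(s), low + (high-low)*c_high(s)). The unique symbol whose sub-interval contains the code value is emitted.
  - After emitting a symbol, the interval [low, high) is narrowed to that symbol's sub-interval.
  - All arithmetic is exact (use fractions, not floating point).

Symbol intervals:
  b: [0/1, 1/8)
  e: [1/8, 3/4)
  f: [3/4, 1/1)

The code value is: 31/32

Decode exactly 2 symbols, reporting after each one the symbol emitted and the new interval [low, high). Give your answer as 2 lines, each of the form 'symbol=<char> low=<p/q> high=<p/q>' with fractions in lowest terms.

Answer: symbol=f low=3/4 high=1/1
symbol=f low=15/16 high=1/1

Derivation:
Step 1: interval [0/1, 1/1), width = 1/1 - 0/1 = 1/1
  'b': [0/1 + 1/1*0/1, 0/1 + 1/1*1/8) = [0/1, 1/8)
  'e': [0/1 + 1/1*1/8, 0/1 + 1/1*3/4) = [1/8, 3/4)
  'f': [0/1 + 1/1*3/4, 0/1 + 1/1*1/1) = [3/4, 1/1) <- contains code 31/32
  emit 'f', narrow to [3/4, 1/1)
Step 2: interval [3/4, 1/1), width = 1/1 - 3/4 = 1/4
  'b': [3/4 + 1/4*0/1, 3/4 + 1/4*1/8) = [3/4, 25/32)
  'e': [3/4 + 1/4*1/8, 3/4 + 1/4*3/4) = [25/32, 15/16)
  'f': [3/4 + 1/4*3/4, 3/4 + 1/4*1/1) = [15/16, 1/1) <- contains code 31/32
  emit 'f', narrow to [15/16, 1/1)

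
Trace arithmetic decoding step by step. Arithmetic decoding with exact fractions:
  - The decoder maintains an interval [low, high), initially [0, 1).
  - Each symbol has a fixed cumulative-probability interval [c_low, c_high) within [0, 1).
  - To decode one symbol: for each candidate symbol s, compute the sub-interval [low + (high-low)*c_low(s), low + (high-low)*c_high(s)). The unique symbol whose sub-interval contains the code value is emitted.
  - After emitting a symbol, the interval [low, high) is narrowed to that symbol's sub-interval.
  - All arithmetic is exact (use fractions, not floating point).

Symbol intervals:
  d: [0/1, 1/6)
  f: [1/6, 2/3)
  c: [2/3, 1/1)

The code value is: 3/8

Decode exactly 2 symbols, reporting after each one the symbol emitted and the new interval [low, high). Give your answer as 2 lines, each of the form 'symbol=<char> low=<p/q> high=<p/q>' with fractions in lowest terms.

Step 1: interval [0/1, 1/1), width = 1/1 - 0/1 = 1/1
  'd': [0/1 + 1/1*0/1, 0/1 + 1/1*1/6) = [0/1, 1/6)
  'f': [0/1 + 1/1*1/6, 0/1 + 1/1*2/3) = [1/6, 2/3) <- contains code 3/8
  'c': [0/1 + 1/1*2/3, 0/1 + 1/1*1/1) = [2/3, 1/1)
  emit 'f', narrow to [1/6, 2/3)
Step 2: interval [1/6, 2/3), width = 2/3 - 1/6 = 1/2
  'd': [1/6 + 1/2*0/1, 1/6 + 1/2*1/6) = [1/6, 1/4)
  'f': [1/6 + 1/2*1/6, 1/6 + 1/2*2/3) = [1/4, 1/2) <- contains code 3/8
  'c': [1/6 + 1/2*2/3, 1/6 + 1/2*1/1) = [1/2, 2/3)
  emit 'f', narrow to [1/4, 1/2)

Answer: symbol=f low=1/6 high=2/3
symbol=f low=1/4 high=1/2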